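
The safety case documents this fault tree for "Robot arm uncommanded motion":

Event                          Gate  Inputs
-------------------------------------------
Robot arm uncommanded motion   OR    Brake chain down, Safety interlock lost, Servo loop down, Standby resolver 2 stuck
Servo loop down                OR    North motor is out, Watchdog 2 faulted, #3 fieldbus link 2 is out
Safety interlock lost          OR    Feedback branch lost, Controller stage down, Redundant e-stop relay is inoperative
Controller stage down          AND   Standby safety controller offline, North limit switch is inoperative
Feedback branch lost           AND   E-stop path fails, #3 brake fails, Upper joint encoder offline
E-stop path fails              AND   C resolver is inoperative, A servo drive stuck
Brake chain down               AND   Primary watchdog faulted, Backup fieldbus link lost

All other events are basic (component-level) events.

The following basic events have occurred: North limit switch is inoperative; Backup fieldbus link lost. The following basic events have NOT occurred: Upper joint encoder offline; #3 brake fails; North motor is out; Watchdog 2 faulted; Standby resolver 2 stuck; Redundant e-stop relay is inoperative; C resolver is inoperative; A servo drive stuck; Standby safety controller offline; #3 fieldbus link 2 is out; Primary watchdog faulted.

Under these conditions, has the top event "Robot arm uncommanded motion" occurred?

Brake chain down [AND]: Primary watchdog faulted=not, Backup fieldbus link lost=occurs → not all inputs occur → does not occur.
E-stop path fails [AND]: C resolver is inoperative=not, A servo drive stuck=not → not all inputs occur → does not occur.
Feedback branch lost [AND]: E-stop path fails=not, #3 brake fails=not, Upper joint encoder offline=not → not all inputs occur → does not occur.
Controller stage down [AND]: Standby safety controller offline=not, North limit switch is inoperative=occurs → not all inputs occur → does not occur.
Safety interlock lost [OR]: Feedback branch lost=not, Controller stage down=not, Redundant e-stop relay is inoperative=not → no input occurs → does not occur.
Servo loop down [OR]: North motor is out=not, Watchdog 2 faulted=not, #3 fieldbus link 2 is out=not → no input occurs → does not occur.
Robot arm uncommanded motion [OR]: Brake chain down=not, Safety interlock lost=not, Servo loop down=not, Standby resolver 2 stuck=not → no input occurs → does not occur.

No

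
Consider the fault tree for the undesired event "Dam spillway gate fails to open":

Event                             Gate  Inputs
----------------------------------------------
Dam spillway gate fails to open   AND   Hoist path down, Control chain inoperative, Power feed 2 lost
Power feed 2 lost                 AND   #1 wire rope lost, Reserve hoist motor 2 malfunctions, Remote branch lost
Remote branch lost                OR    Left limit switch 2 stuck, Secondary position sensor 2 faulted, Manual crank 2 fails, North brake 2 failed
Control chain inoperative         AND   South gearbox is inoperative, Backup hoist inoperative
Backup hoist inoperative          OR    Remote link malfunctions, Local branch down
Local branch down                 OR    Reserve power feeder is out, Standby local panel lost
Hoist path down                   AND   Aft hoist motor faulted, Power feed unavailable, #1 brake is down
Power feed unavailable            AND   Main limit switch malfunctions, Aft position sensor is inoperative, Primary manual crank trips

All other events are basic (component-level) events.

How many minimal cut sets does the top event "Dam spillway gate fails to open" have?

12

Power feed unavailable [AND]: one cut set from each child combined → 1 × 1 × 1 = 1 cut set(s).
Hoist path down [AND]: one cut set from each child combined → 1 × 1 × 1 = 1 cut set(s).
Local branch down [OR]: union of children's cut sets → 2 cut set(s).
Backup hoist inoperative [OR]: union of children's cut sets → 3 cut set(s).
Control chain inoperative [AND]: one cut set from each child combined → 1 × 3 = 3 cut set(s).
Remote branch lost [OR]: union of children's cut sets → 4 cut set(s).
Power feed 2 lost [AND]: one cut set from each child combined → 1 × 1 × 4 = 4 cut set(s).
Dam spillway gate fails to open [AND]: one cut set from each child combined → 1 × 3 × 4 = 12 cut set(s).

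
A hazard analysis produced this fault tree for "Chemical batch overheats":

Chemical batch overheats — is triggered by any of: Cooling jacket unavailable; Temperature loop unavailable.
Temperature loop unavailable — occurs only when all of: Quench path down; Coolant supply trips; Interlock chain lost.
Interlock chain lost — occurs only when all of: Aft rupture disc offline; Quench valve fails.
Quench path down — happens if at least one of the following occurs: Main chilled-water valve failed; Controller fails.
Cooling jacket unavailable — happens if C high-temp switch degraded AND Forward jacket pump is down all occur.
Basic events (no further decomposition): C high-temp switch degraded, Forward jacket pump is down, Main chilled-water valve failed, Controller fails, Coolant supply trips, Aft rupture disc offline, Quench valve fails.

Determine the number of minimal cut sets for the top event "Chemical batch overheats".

Cooling jacket unavailable [AND]: one cut set from each child combined → 1 × 1 = 1 cut set(s).
Quench path down [OR]: union of children's cut sets → 2 cut set(s).
Interlock chain lost [AND]: one cut set from each child combined → 1 × 1 = 1 cut set(s).
Temperature loop unavailable [AND]: one cut set from each child combined → 2 × 1 × 1 = 2 cut set(s).
Chemical batch overheats [OR]: union of children's cut sets → 3 cut set(s).
Minimal cut sets: {C high-temp switch degraded, Forward jacket pump is down}; {Aft rupture disc offline, Coolant supply trips, Main chilled-water valve failed, Quench valve fails}; {Aft rupture disc offline, Controller fails, Coolant supply trips, Quench valve fails}.

3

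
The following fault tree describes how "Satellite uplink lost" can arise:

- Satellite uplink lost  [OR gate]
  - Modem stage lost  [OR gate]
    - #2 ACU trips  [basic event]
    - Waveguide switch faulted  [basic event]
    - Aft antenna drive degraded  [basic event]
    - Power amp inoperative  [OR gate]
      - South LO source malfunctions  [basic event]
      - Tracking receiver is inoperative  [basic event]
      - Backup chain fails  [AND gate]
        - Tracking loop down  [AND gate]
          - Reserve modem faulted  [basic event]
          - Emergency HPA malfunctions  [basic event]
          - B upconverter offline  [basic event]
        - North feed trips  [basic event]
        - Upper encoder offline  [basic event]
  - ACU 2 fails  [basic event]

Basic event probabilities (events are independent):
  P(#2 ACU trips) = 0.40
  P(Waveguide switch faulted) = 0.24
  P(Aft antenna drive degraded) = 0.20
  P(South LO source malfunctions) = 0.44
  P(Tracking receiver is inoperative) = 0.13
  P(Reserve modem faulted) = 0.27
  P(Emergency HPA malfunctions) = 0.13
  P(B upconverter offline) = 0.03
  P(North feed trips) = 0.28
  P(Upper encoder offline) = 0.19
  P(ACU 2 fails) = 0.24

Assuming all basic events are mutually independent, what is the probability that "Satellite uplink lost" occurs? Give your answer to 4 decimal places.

P(Tracking loop down) [AND] = 0.27 × 0.13 × 0.03 = 0.001053
P(Backup chain fails) [AND] = 0.001053 × 0.28 × 0.19 = 0.000056
P(Power amp inoperative) [OR] = 1 − (1−0.44) × (1−0.13) × (1−0.000056) = 0.512827
P(Modem stage lost) [OR] = 1 − (1−0.40) × (1−0.24) × (1−0.20) × (1−0.512827) = 0.822279
P(Satellite uplink lost) [OR] = 1 − (1−0.822279) × (1−0.24) = 0.864932
Rounded to 4 decimal places: P(Satellite uplink lost) ≈ 0.8649.

0.8649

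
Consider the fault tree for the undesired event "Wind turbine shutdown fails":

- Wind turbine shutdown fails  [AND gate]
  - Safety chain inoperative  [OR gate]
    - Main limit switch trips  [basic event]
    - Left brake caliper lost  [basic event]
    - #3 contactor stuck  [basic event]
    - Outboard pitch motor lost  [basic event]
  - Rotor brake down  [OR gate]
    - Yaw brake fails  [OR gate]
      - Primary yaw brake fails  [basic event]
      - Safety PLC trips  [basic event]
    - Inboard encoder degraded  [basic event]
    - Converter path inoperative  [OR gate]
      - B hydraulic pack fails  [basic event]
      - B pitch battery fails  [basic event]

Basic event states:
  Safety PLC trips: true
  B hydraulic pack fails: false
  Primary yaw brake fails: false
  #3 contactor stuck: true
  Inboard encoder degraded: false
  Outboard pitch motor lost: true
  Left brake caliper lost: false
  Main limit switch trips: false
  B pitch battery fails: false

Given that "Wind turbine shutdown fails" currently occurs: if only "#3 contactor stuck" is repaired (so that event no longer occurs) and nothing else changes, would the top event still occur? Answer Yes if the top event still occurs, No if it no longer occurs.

Counterfactual: set "#3 contactor stuck" to not occurred.
Safety chain inoperative [OR]: Main limit switch trips=not, Left brake caliper lost=not, #3 contactor stuck=not, Outboard pitch motor lost=occurs → at least one input occurs → occurs.
Yaw brake fails [OR]: Primary yaw brake fails=not, Safety PLC trips=occurs → at least one input occurs → occurs.
Converter path inoperative [OR]: B hydraulic pack fails=not, B pitch battery fails=not → no input occurs → does not occur.
Rotor brake down [OR]: Yaw brake fails=occurs, Inboard encoder degraded=not, Converter path inoperative=not → at least one input occurs → occurs.
Wind turbine shutdown fails [AND]: Safety chain inoperative=occurs, Rotor brake down=occurs → all inputs occur → occurs.

Yes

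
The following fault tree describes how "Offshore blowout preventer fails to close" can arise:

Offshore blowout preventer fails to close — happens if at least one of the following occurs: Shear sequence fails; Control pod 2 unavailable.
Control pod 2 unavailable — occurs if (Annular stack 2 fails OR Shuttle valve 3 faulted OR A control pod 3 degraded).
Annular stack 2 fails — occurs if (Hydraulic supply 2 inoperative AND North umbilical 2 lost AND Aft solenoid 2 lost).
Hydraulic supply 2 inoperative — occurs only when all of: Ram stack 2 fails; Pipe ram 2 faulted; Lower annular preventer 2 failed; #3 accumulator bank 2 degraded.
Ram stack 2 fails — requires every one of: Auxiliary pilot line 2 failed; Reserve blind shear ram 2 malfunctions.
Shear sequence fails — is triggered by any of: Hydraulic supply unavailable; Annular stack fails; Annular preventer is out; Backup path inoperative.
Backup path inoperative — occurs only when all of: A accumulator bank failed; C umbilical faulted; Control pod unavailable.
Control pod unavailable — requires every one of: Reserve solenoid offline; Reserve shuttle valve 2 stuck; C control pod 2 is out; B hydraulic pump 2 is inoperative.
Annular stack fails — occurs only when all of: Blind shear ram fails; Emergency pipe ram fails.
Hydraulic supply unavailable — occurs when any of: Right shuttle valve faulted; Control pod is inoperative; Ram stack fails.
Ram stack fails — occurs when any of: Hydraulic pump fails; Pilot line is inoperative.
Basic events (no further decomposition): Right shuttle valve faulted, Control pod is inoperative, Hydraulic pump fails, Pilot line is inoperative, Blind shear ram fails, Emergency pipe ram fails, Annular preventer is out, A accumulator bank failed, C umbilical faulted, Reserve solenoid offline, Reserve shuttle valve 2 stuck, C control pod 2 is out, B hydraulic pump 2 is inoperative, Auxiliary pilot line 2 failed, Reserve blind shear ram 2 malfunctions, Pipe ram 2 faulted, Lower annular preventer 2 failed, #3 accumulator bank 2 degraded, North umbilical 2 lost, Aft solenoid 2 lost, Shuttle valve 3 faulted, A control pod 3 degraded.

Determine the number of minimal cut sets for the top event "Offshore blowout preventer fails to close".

10

Ram stack fails [OR]: union of children's cut sets → 2 cut set(s).
Hydraulic supply unavailable [OR]: union of children's cut sets → 4 cut set(s).
Annular stack fails [AND]: one cut set from each child combined → 1 × 1 = 1 cut set(s).
Control pod unavailable [AND]: one cut set from each child combined → 1 × 1 × 1 × 1 = 1 cut set(s).
Backup path inoperative [AND]: one cut set from each child combined → 1 × 1 × 1 = 1 cut set(s).
Shear sequence fails [OR]: union of children's cut sets → 7 cut set(s).
Ram stack 2 fails [AND]: one cut set from each child combined → 1 × 1 = 1 cut set(s).
Hydraulic supply 2 inoperative [AND]: one cut set from each child combined → 1 × 1 × 1 × 1 = 1 cut set(s).
Annular stack 2 fails [AND]: one cut set from each child combined → 1 × 1 × 1 = 1 cut set(s).
Control pod 2 unavailable [OR]: union of children's cut sets → 3 cut set(s).
Offshore blowout preventer fails to close [OR]: union of children's cut sets → 10 cut set(s).
Minimal cut sets: {Right shuttle valve faulted}; {Control pod is inoperative}; {Hydraulic pump fails}; {Pilot line is inoperative}; {Blind shear ram fails, Emergency pipe ram fails}; {Annular preventer is out}; {A accumulator bank failed, B hydraulic pump 2 is inoperative, C control pod 2 is out, C umbilical faulted, Reserve shuttle valve 2 stuck, Reserve solenoid offline}; {#3 accumulator bank 2 degraded, Aft solenoid 2 lost, Auxiliary pilot line 2 failed, Lower annular preventer 2 failed, North umbilical 2 lost, Pipe ram 2 faulted, Reserve blind shear ram 2 malfunctions}; {Shuttle valve 3 faulted}; {A control pod 3 degraded}.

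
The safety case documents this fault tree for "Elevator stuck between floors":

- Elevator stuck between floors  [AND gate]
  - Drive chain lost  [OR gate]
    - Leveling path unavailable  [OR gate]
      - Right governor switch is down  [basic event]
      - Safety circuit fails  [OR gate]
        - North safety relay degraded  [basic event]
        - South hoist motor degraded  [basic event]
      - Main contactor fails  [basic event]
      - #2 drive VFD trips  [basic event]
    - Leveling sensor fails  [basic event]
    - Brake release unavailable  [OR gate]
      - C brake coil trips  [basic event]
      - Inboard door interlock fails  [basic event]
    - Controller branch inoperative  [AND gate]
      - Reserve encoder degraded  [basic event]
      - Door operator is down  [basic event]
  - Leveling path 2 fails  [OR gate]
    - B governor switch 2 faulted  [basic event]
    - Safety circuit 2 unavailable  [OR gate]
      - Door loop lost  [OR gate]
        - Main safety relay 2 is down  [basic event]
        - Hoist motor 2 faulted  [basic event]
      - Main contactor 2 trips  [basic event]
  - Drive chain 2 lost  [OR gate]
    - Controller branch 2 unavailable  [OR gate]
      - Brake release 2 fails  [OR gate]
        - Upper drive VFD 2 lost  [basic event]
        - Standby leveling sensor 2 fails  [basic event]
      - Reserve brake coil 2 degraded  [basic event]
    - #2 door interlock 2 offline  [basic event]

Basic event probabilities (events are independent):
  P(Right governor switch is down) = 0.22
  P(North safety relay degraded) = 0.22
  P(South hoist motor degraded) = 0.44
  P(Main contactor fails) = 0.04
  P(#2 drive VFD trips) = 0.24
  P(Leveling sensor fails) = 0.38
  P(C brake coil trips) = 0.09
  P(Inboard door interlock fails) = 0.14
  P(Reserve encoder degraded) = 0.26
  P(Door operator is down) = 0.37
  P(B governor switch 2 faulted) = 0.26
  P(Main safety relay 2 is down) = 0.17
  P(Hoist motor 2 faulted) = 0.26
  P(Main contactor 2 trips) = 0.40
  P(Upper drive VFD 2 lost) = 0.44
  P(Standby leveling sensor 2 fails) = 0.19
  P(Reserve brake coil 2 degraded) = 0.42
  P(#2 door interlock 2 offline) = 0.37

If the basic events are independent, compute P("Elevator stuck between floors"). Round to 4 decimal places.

0.5406

P(Safety circuit fails) [OR] = 1 − (1−0.22) × (1−0.44) = 0.563200
P(Leveling path unavailable) [OR] = 1 − (1−0.22) × (1−0.563200) × (1−0.04) × (1−0.24) = 0.751422
P(Brake release unavailable) [OR] = 1 − (1−0.09) × (1−0.14) = 0.217400
P(Controller branch inoperative) [AND] = 0.26 × 0.37 = 0.096200
P(Drive chain lost) [OR] = 1 − (1−0.751422) × (1−0.38) × (1−0.217400) × (1−0.096200) = 0.890990
P(Door loop lost) [OR] = 1 − (1−0.17) × (1−0.26) = 0.385800
P(Safety circuit 2 unavailable) [OR] = 1 − (1−0.385800) × (1−0.40) = 0.631480
P(Leveling path 2 fails) [OR] = 1 − (1−0.26) × (1−0.631480) = 0.727295
P(Brake release 2 fails) [OR] = 1 − (1−0.44) × (1−0.19) = 0.546400
P(Controller branch 2 unavailable) [OR] = 1 − (1−0.546400) × (1−0.42) = 0.736912
P(Drive chain 2 lost) [OR] = 1 − (1−0.736912) × (1−0.37) = 0.834255
P(Elevator stuck between floors) [AND] = 0.890990 × 0.727295 × 0.834255 = 0.540608
Rounded to 4 decimal places: P(Elevator stuck between floors) ≈ 0.5406.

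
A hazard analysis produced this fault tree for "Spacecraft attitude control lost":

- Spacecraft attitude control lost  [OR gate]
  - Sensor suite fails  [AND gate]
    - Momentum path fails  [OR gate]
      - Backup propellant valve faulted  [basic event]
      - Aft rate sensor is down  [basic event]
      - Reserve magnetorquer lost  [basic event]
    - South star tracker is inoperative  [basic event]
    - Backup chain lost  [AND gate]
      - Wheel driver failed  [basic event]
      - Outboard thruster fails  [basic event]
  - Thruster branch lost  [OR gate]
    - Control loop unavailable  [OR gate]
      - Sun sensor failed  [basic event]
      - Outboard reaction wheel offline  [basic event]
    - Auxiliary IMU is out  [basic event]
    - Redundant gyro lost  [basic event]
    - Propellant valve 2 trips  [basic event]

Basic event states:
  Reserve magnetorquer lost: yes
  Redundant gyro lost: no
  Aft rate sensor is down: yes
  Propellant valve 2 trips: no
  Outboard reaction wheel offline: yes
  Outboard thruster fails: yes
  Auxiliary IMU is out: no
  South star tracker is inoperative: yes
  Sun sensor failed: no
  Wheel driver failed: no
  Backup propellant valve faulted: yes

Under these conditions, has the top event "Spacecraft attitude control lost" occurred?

Momentum path fails [OR]: Backup propellant valve faulted=occurs, Aft rate sensor is down=occurs, Reserve magnetorquer lost=occurs → at least one input occurs → occurs.
Backup chain lost [AND]: Wheel driver failed=not, Outboard thruster fails=occurs → not all inputs occur → does not occur.
Sensor suite fails [AND]: Momentum path fails=occurs, South star tracker is inoperative=occurs, Backup chain lost=not → not all inputs occur → does not occur.
Control loop unavailable [OR]: Sun sensor failed=not, Outboard reaction wheel offline=occurs → at least one input occurs → occurs.
Thruster branch lost [OR]: Control loop unavailable=occurs, Auxiliary IMU is out=not, Redundant gyro lost=not, Propellant valve 2 trips=not → at least one input occurs → occurs.
Spacecraft attitude control lost [OR]: Sensor suite fails=not, Thruster branch lost=occurs → at least one input occurs → occurs.

Yes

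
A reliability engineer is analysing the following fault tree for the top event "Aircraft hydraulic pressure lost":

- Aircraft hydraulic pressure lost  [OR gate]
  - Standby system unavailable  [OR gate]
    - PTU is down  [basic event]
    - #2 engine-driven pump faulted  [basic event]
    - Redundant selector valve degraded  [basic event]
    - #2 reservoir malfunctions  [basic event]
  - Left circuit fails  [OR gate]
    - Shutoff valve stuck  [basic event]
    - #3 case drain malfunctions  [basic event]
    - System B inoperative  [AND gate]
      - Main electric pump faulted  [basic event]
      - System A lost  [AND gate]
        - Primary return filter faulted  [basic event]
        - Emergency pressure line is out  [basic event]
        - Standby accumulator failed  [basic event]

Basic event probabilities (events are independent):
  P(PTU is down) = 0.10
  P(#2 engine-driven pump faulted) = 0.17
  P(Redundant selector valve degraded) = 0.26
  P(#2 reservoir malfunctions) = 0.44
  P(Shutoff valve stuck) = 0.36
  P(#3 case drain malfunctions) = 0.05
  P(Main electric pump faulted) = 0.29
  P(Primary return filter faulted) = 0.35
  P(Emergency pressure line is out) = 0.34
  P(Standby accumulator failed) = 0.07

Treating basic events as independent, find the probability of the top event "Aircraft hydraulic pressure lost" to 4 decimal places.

0.8122

P(Standby system unavailable) [OR] = 1 − (1−0.10) × (1−0.17) × (1−0.26) × (1−0.44) = 0.690443
P(System A lost) [AND] = 0.35 × 0.34 × 0.07 = 0.008330
P(System B inoperative) [AND] = 0.29 × 0.008330 = 0.002416
P(Left circuit fails) [OR] = 1 − (1−0.36) × (1−0.05) × (1−0.002416) = 0.393469
P(Aircraft hydraulic pressure lost) [OR] = 1 − (1−0.690443) × (1−0.393469) = 0.812244
Rounded to 4 decimal places: P(Aircraft hydraulic pressure lost) ≈ 0.8122.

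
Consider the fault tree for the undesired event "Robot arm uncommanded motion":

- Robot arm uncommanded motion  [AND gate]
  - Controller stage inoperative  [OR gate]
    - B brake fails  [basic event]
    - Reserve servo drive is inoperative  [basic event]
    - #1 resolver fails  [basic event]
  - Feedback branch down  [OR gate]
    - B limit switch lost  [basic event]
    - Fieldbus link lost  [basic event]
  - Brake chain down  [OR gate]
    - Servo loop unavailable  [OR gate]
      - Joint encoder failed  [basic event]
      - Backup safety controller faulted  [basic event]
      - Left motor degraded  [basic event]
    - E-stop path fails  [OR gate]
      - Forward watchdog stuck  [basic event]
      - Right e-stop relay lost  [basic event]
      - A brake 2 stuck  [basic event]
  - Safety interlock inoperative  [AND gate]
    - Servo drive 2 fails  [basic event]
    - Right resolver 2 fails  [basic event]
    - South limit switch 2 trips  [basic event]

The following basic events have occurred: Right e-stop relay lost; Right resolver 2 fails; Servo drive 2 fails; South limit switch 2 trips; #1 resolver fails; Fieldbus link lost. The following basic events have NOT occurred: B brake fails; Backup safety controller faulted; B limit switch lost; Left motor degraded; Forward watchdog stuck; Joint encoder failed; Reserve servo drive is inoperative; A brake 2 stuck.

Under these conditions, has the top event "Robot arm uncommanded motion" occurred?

Yes

Controller stage inoperative [OR]: B brake fails=not, Reserve servo drive is inoperative=not, #1 resolver fails=occurs → at least one input occurs → occurs.
Feedback branch down [OR]: B limit switch lost=not, Fieldbus link lost=occurs → at least one input occurs → occurs.
Servo loop unavailable [OR]: Joint encoder failed=not, Backup safety controller faulted=not, Left motor degraded=not → no input occurs → does not occur.
E-stop path fails [OR]: Forward watchdog stuck=not, Right e-stop relay lost=occurs, A brake 2 stuck=not → at least one input occurs → occurs.
Brake chain down [OR]: Servo loop unavailable=not, E-stop path fails=occurs → at least one input occurs → occurs.
Safety interlock inoperative [AND]: Servo drive 2 fails=occurs, Right resolver 2 fails=occurs, South limit switch 2 trips=occurs → all inputs occur → occurs.
Robot arm uncommanded motion [AND]: Controller stage inoperative=occurs, Feedback branch down=occurs, Brake chain down=occurs, Safety interlock inoperative=occurs → all inputs occur → occurs.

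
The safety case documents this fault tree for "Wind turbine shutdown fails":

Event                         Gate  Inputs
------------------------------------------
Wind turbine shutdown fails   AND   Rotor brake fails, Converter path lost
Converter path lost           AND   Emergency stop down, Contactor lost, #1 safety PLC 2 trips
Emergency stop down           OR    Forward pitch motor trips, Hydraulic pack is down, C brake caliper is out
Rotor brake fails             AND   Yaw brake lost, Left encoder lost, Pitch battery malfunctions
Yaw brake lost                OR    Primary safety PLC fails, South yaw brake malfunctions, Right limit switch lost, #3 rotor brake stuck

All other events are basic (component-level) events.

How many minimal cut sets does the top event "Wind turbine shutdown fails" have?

12

Yaw brake lost [OR]: union of children's cut sets → 4 cut set(s).
Rotor brake fails [AND]: one cut set from each child combined → 4 × 1 × 1 = 4 cut set(s).
Emergency stop down [OR]: union of children's cut sets → 3 cut set(s).
Converter path lost [AND]: one cut set from each child combined → 3 × 1 × 1 = 3 cut set(s).
Wind turbine shutdown fails [AND]: one cut set from each child combined → 4 × 3 = 12 cut set(s).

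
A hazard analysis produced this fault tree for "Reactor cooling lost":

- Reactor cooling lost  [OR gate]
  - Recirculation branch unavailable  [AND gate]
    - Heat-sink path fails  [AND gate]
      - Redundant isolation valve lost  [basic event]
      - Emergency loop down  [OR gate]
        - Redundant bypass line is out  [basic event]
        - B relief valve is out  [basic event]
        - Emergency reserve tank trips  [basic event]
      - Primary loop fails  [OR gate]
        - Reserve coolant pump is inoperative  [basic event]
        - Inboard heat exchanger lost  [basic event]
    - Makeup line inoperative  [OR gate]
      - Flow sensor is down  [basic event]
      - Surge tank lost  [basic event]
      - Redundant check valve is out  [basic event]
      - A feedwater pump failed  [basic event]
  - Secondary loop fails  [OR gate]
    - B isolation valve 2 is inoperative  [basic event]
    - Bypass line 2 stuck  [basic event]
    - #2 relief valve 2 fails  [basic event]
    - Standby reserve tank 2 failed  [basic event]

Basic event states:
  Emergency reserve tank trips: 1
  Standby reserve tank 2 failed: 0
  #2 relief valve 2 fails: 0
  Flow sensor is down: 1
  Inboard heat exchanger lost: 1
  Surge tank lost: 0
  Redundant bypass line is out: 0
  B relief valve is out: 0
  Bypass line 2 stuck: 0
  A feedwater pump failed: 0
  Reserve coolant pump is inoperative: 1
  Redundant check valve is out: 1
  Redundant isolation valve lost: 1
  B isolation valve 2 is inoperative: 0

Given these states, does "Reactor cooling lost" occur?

Emergency loop down [OR]: Redundant bypass line is out=not, B relief valve is out=not, Emergency reserve tank trips=occurs → at least one input occurs → occurs.
Primary loop fails [OR]: Reserve coolant pump is inoperative=occurs, Inboard heat exchanger lost=occurs → at least one input occurs → occurs.
Heat-sink path fails [AND]: Redundant isolation valve lost=occurs, Emergency loop down=occurs, Primary loop fails=occurs → all inputs occur → occurs.
Makeup line inoperative [OR]: Flow sensor is down=occurs, Surge tank lost=not, Redundant check valve is out=occurs, A feedwater pump failed=not → at least one input occurs → occurs.
Recirculation branch unavailable [AND]: Heat-sink path fails=occurs, Makeup line inoperative=occurs → all inputs occur → occurs.
Secondary loop fails [OR]: B isolation valve 2 is inoperative=not, Bypass line 2 stuck=not, #2 relief valve 2 fails=not, Standby reserve tank 2 failed=not → no input occurs → does not occur.
Reactor cooling lost [OR]: Recirculation branch unavailable=occurs, Secondary loop fails=not → at least one input occurs → occurs.

Yes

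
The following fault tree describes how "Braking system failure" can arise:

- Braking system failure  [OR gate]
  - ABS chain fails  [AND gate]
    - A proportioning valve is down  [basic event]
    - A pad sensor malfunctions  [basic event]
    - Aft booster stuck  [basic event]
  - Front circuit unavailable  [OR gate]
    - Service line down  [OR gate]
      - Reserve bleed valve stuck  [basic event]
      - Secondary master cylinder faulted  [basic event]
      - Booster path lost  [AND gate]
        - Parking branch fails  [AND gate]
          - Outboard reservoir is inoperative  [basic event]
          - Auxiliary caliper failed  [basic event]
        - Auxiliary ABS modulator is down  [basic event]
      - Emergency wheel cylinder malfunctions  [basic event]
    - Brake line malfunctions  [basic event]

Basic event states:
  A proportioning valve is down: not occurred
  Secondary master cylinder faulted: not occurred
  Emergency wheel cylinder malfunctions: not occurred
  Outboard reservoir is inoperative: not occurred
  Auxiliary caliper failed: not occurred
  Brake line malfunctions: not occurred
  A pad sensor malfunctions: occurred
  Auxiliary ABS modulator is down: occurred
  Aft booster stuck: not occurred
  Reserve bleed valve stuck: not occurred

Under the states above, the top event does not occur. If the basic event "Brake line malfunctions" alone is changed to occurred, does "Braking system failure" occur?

Counterfactual: set "Brake line malfunctions" to occurred.
ABS chain fails [AND]: A proportioning valve is down=not, A pad sensor malfunctions=occurs, Aft booster stuck=not → not all inputs occur → does not occur.
Parking branch fails [AND]: Outboard reservoir is inoperative=not, Auxiliary caliper failed=not → not all inputs occur → does not occur.
Booster path lost [AND]: Parking branch fails=not, Auxiliary ABS modulator is down=occurs → not all inputs occur → does not occur.
Service line down [OR]: Reserve bleed valve stuck=not, Secondary master cylinder faulted=not, Booster path lost=not, Emergency wheel cylinder malfunctions=not → no input occurs → does not occur.
Front circuit unavailable [OR]: Service line down=not, Brake line malfunctions=occurs → at least one input occurs → occurs.
Braking system failure [OR]: ABS chain fails=not, Front circuit unavailable=occurs → at least one input occurs → occurs.

Yes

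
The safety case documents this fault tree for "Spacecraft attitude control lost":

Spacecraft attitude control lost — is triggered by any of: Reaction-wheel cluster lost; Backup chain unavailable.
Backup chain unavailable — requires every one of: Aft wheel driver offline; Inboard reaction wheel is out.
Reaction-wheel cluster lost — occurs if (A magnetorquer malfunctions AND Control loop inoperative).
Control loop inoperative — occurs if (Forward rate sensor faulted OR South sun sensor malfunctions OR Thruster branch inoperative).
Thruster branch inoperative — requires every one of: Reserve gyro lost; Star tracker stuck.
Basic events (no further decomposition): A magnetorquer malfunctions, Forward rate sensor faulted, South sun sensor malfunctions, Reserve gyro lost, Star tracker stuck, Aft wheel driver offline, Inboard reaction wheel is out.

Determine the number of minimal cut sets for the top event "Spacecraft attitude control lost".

Thruster branch inoperative [AND]: one cut set from each child combined → 1 × 1 = 1 cut set(s).
Control loop inoperative [OR]: union of children's cut sets → 3 cut set(s).
Reaction-wheel cluster lost [AND]: one cut set from each child combined → 1 × 3 = 3 cut set(s).
Backup chain unavailable [AND]: one cut set from each child combined → 1 × 1 = 1 cut set(s).
Spacecraft attitude control lost [OR]: union of children's cut sets → 4 cut set(s).
Minimal cut sets: {A magnetorquer malfunctions, Forward rate sensor faulted}; {A magnetorquer malfunctions, South sun sensor malfunctions}; {A magnetorquer malfunctions, Reserve gyro lost, Star tracker stuck}; {Aft wheel driver offline, Inboard reaction wheel is out}.

4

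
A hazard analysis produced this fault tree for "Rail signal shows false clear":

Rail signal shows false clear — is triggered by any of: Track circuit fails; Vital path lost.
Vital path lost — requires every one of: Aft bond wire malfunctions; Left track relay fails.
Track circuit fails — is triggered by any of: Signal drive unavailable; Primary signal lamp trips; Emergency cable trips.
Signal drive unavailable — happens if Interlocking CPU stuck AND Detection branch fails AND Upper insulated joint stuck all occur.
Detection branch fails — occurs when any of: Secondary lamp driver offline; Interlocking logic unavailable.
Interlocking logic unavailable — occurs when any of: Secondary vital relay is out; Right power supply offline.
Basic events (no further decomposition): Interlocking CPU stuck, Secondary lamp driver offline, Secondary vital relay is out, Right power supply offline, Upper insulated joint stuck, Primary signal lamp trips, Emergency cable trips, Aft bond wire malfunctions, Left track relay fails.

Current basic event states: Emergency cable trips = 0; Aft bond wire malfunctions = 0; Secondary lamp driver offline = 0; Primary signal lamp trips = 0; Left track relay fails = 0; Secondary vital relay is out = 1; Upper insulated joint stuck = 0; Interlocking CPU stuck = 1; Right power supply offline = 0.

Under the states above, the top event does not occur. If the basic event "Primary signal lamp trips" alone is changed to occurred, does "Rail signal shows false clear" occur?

Counterfactual: set "Primary signal lamp trips" to occurred.
Interlocking logic unavailable [OR]: Secondary vital relay is out=occurs, Right power supply offline=not → at least one input occurs → occurs.
Detection branch fails [OR]: Secondary lamp driver offline=not, Interlocking logic unavailable=occurs → at least one input occurs → occurs.
Signal drive unavailable [AND]: Interlocking CPU stuck=occurs, Detection branch fails=occurs, Upper insulated joint stuck=not → not all inputs occur → does not occur.
Track circuit fails [OR]: Signal drive unavailable=not, Primary signal lamp trips=occurs, Emergency cable trips=not → at least one input occurs → occurs.
Vital path lost [AND]: Aft bond wire malfunctions=not, Left track relay fails=not → not all inputs occur → does not occur.
Rail signal shows false clear [OR]: Track circuit fails=occurs, Vital path lost=not → at least one input occurs → occurs.

Yes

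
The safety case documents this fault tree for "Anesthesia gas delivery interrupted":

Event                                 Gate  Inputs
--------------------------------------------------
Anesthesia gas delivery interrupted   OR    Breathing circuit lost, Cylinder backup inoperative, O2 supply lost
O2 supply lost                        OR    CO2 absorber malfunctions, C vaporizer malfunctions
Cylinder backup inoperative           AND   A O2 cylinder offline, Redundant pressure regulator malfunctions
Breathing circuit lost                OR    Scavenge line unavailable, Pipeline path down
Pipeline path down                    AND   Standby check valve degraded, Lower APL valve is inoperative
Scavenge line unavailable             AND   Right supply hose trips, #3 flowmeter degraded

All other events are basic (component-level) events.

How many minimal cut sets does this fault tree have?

Scavenge line unavailable [AND]: one cut set from each child combined → 1 × 1 = 1 cut set(s).
Pipeline path down [AND]: one cut set from each child combined → 1 × 1 = 1 cut set(s).
Breathing circuit lost [OR]: union of children's cut sets → 2 cut set(s).
Cylinder backup inoperative [AND]: one cut set from each child combined → 1 × 1 = 1 cut set(s).
O2 supply lost [OR]: union of children's cut sets → 2 cut set(s).
Anesthesia gas delivery interrupted [OR]: union of children's cut sets → 5 cut set(s).
Minimal cut sets: {#3 flowmeter degraded, Right supply hose trips}; {Lower APL valve is inoperative, Standby check valve degraded}; {A O2 cylinder offline, Redundant pressure regulator malfunctions}; {CO2 absorber malfunctions}; {C vaporizer malfunctions}.

5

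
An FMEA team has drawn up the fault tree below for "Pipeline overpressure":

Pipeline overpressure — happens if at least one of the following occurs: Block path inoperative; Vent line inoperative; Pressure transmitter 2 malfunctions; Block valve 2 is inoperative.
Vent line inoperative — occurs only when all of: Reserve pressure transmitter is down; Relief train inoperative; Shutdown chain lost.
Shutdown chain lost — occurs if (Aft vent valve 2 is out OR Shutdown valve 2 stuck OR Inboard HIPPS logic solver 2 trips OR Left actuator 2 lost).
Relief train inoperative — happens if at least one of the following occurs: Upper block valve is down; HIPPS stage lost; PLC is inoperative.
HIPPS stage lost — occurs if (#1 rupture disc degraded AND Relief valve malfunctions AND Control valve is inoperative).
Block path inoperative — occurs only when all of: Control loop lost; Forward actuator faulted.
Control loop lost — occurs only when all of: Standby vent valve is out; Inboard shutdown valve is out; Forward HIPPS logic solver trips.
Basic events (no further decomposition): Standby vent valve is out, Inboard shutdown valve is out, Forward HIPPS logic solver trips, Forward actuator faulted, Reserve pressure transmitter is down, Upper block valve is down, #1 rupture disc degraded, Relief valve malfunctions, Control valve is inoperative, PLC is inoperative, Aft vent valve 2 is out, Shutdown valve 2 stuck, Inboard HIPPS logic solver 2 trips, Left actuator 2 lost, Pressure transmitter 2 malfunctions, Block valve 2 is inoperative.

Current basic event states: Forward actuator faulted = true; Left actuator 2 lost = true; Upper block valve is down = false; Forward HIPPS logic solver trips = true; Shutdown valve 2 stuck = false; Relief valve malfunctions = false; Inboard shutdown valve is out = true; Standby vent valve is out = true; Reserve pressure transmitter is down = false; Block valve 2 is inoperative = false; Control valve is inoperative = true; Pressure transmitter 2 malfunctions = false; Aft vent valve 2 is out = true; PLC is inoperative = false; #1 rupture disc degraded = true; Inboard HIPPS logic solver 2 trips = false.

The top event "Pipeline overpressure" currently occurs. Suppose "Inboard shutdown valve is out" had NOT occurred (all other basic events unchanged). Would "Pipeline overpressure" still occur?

No

Counterfactual: set "Inboard shutdown valve is out" to not occurred.
Control loop lost [AND]: Standby vent valve is out=occurs, Inboard shutdown valve is out=not, Forward HIPPS logic solver trips=occurs → not all inputs occur → does not occur.
Block path inoperative [AND]: Control loop lost=not, Forward actuator faulted=occurs → not all inputs occur → does not occur.
HIPPS stage lost [AND]: #1 rupture disc degraded=occurs, Relief valve malfunctions=not, Control valve is inoperative=occurs → not all inputs occur → does not occur.
Relief train inoperative [OR]: Upper block valve is down=not, HIPPS stage lost=not, PLC is inoperative=not → no input occurs → does not occur.
Shutdown chain lost [OR]: Aft vent valve 2 is out=occurs, Shutdown valve 2 stuck=not, Inboard HIPPS logic solver 2 trips=not, Left actuator 2 lost=occurs → at least one input occurs → occurs.
Vent line inoperative [AND]: Reserve pressure transmitter is down=not, Relief train inoperative=not, Shutdown chain lost=occurs → not all inputs occur → does not occur.
Pipeline overpressure [OR]: Block path inoperative=not, Vent line inoperative=not, Pressure transmitter 2 malfunctions=not, Block valve 2 is inoperative=not → no input occurs → does not occur.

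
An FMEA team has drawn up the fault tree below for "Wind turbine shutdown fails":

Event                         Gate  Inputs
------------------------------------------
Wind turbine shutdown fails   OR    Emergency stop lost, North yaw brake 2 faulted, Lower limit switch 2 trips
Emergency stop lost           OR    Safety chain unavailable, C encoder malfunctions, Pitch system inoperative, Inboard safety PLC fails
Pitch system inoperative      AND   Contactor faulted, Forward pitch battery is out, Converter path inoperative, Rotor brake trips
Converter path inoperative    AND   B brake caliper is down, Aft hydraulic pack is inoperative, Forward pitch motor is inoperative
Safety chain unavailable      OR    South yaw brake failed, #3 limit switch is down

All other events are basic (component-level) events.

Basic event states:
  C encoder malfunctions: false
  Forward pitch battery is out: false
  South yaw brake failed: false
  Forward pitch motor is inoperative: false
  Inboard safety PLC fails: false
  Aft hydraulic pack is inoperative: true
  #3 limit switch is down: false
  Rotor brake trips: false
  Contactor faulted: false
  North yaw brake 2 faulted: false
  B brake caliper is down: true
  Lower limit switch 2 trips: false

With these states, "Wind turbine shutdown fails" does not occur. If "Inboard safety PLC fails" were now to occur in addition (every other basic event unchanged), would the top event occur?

Yes

Counterfactual: set "Inboard safety PLC fails" to occurred.
Safety chain unavailable [OR]: South yaw brake failed=not, #3 limit switch is down=not → no input occurs → does not occur.
Converter path inoperative [AND]: B brake caliper is down=occurs, Aft hydraulic pack is inoperative=occurs, Forward pitch motor is inoperative=not → not all inputs occur → does not occur.
Pitch system inoperative [AND]: Contactor faulted=not, Forward pitch battery is out=not, Converter path inoperative=not, Rotor brake trips=not → not all inputs occur → does not occur.
Emergency stop lost [OR]: Safety chain unavailable=not, C encoder malfunctions=not, Pitch system inoperative=not, Inboard safety PLC fails=occurs → at least one input occurs → occurs.
Wind turbine shutdown fails [OR]: Emergency stop lost=occurs, North yaw brake 2 faulted=not, Lower limit switch 2 trips=not → at least one input occurs → occurs.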